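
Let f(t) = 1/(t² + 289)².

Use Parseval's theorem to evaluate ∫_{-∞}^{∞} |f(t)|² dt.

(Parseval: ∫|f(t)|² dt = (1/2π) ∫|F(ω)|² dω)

∫|f(t)|² dt = \frac{5 \pi}{6565418768}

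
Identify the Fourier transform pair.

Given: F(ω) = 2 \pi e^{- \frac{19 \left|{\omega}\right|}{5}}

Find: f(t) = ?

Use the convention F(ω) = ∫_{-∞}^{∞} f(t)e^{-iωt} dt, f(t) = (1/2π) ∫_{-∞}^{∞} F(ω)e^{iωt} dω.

f(t) = \frac{38}{5 \left(t^{2} + \frac{361}{25}\right)}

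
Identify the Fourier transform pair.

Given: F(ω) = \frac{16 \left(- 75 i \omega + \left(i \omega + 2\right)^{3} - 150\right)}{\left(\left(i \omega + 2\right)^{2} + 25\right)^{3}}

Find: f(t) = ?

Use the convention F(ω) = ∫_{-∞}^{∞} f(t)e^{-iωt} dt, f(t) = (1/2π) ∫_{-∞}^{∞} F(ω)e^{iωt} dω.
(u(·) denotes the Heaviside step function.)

f(t) = 8 t^{2} e^{- 2 t} \cos{\left(5 t \right)} u\left(t\right)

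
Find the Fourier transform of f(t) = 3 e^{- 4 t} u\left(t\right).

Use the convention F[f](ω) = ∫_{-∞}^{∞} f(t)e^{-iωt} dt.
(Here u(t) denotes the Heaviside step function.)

F(ω) = \frac{3}{i \omega + 4}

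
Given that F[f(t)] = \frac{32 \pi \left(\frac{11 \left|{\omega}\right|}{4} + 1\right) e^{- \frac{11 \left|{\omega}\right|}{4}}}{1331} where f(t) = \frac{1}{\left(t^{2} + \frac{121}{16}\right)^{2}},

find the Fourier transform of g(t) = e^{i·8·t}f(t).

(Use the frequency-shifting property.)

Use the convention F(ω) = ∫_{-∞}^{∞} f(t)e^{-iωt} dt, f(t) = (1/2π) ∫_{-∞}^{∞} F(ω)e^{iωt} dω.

F[g](ω) = \frac{8 \pi \left(11 \left|{\omega - 8}\right| + 4\right) e^{- \frac{11 \left|{\omega - 8}\right|}{4}}}{1331}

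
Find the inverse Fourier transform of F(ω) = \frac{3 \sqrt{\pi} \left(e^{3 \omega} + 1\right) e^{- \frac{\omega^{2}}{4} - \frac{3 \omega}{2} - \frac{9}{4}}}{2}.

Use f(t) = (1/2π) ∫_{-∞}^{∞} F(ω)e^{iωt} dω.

f(t) = 3 e^{- t^{2}} \cos{\left(3 t \right)}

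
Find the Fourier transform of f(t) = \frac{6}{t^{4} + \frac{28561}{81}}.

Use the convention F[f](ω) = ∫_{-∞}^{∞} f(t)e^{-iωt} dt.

F(ω) = \frac{162 \pi e^{- \frac{13 \sqrt{2} \left|{\omega}\right|}{6}} \sin{\left(\frac{13 \sqrt{2} \left|{\omega}\right|}{6} + \frac{\pi}{4} \right)}}{2197}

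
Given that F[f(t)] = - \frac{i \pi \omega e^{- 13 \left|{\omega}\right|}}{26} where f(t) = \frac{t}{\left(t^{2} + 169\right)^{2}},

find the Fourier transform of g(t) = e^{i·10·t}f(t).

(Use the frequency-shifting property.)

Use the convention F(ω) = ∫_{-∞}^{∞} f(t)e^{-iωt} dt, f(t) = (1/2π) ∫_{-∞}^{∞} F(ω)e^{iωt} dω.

F[g](ω) = \frac{i \pi \left(10 - \omega\right) e^{- 13 \left|{\omega - 10}\right|}}{26}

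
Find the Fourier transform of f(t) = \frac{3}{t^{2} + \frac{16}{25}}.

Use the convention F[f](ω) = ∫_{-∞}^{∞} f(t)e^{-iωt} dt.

F(ω) = \frac{15 \pi e^{- \frac{4 \left|{\omega}\right|}{5}}}{4}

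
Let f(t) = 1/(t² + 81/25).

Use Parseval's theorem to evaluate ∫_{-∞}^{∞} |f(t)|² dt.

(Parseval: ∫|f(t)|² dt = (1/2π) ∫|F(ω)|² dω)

∫|f(t)|² dt = \frac{125 \pi}{1458}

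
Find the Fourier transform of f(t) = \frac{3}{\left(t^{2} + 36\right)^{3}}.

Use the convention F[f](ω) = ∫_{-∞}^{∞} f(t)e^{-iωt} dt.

F(ω) = \frac{\pi \left(12 \omega^{2} + 6 \left|{\omega}\right| + 1\right) e^{- 6 \left|{\omega}\right|}}{6912}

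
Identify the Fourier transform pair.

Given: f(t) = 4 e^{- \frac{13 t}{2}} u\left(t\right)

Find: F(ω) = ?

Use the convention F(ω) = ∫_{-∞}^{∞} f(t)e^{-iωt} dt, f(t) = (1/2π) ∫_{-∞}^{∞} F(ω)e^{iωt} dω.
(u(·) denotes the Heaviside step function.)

F(ω) = \frac{8}{2 i \omega + 13}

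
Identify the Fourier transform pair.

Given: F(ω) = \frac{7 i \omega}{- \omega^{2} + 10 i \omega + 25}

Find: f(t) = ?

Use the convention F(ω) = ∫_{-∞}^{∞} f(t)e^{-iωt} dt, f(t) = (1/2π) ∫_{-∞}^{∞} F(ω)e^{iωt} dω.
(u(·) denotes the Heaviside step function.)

f(t) = 7 \left(1 - 5 t\right) e^{- 5 t} u\left(t\right)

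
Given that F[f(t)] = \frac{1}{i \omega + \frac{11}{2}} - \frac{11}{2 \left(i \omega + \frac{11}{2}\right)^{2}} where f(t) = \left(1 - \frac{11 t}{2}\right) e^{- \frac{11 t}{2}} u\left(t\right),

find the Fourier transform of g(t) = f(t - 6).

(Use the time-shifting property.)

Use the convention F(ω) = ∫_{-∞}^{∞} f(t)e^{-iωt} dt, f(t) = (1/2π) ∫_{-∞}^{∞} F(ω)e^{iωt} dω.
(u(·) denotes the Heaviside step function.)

F[g](ω) = \frac{4 i \omega e^{- 6 i \omega}}{- 4 \omega^{2} + 44 i \omega + 121}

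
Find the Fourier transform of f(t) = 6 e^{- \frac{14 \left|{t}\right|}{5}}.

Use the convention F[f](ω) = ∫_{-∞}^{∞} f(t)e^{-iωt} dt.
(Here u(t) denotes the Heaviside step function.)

F(ω) = \frac{840}{25 \omega^{2} + 196}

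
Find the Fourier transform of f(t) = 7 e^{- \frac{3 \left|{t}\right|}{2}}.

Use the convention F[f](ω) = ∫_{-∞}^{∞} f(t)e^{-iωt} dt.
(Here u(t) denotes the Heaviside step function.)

F(ω) = \frac{84}{4 \omega^{2} + 9}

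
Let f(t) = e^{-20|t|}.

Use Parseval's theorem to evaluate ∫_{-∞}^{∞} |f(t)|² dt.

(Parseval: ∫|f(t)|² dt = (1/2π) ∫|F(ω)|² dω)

∫|f(t)|² dt = \frac{1}{20}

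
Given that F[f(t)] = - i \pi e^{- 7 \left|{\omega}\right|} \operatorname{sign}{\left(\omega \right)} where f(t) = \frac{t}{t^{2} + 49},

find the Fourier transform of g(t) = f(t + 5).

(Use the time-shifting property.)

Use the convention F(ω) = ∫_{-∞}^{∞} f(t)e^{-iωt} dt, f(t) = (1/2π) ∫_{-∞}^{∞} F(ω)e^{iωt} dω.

F[g](ω) = - i \pi e^{5 i \omega} e^{- 7 \left|{\omega}\right|} \operatorname{sign}{\left(\omega \right)}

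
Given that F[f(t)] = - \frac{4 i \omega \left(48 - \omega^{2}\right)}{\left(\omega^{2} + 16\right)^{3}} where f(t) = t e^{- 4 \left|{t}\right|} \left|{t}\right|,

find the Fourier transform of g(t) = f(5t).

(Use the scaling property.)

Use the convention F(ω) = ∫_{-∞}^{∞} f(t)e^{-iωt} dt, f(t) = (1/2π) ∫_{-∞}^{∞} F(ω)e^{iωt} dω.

F[g](ω) = \frac{100 i \omega \left(\omega^{2} - 1200\right)}{\left(\omega^{2} + 400\right)^{3}}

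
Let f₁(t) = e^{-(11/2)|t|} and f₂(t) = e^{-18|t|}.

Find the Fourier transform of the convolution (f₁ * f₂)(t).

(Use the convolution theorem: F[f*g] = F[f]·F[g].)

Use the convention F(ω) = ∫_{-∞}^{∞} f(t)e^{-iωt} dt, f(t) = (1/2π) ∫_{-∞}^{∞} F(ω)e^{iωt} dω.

F[f₁*f₂](ω) = \frac{1584}{\left(\omega^{2} + 324\right) \left(4 \omega^{2} + 121\right)}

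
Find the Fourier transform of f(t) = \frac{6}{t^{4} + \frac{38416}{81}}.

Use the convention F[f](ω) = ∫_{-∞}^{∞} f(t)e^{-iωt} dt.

F(ω) = \frac{81 \pi e^{- \frac{7 \sqrt{2} \left|{\omega}\right|}{3}} \sin{\left(\frac{7 \sqrt{2} \left|{\omega}\right|}{3} + \frac{\pi}{4} \right)}}{1372}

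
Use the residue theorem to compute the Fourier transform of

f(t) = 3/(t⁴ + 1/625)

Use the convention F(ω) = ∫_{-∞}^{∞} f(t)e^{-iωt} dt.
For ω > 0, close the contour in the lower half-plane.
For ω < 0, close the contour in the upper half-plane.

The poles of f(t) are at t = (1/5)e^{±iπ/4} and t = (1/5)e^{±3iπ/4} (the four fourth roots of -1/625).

Let g(z) = f(z)e^{-iωz}; for large |z| the factor e^{-iωz} decays in the lower half-plane when ω > 0 and in the upper half-plane when ω < 0.

Case ω > 0 (lower half-plane, clockwise contour ⇒ F(ω) = -2πi·ΣRes):
  Res_{z = - \frac{\sqrt{2}}{10} - \frac{\sqrt{2} i}{10}} g(z) = \frac{375 \sqrt{2} i \left(1 - i\right) e^{\frac{\sqrt{2} \omega \left(-1 + i\right)}{10}}}{8}
  Res_{z = \frac{\sqrt{2}}{10} - \frac{\sqrt{2} i}{10}} g(z) = \frac{375 \sqrt{2} i \left(1 + i\right) e^{- \frac{\sqrt{2} \omega \left(1 + i\right)}{10}}}{8}
  F(ω) = -2πi·ΣRes = \frac{375 \sqrt{2} \pi \left(1 - i\right) \left(e^{\frac{\sqrt{2} i \omega}{5}} + i\right) e^{- \frac{\sqrt{2} \omega \left(1 + i\right)}{10}}}{4} = 375 \pi e^{- \frac{\sqrt{2} \omega}{10}} \sin{\left(\frac{\sqrt{2} \omega}{10} + \frac{\pi}{4} \right)}

Case ω < 0 (upper half-plane, counterclockwise contour ⇒ F(ω) = +2πi·ΣRes):
  Res_{z = \frac{\sqrt{2}}{10} + \frac{\sqrt{2} i}{10}} g(z) = \frac{375 \sqrt{2} i \left(-1 + i\right) e^{\frac{\sqrt{2} \omega \left(1 - i\right)}{10}}}{8}
  Res_{z = - \frac{\sqrt{2}}{10} + \frac{\sqrt{2} i}{10}} g(z) = \frac{375 \sqrt{2} \left(1 - i\right) e^{\frac{\sqrt{2} \omega \left(1 + i\right)}{10}}}{8}
  F(ω) = 2πi·ΣRes = - \frac{375 \sqrt{2} i \pi \left(i \left(1 - i\right) e^{\frac{\sqrt{2} \omega \left(1 - i\right)}{10}} - \left(1 - i\right) e^{\frac{\sqrt{2} \omega \left(1 + i\right)}{10}}\right)}{4} = 375 \pi e^{\frac{\sqrt{2} \omega}{10}} \cos{\left(\frac{\sqrt{2} \omega}{10} + \frac{\pi}{4} \right)}

Both cases combine into a single formula in |ω|:

F(ω) = 375 \pi e^{- \frac{\sqrt{2} \left|{\omega}\right|}{10}} \sin{\left(\frac{\sqrt{2} \left|{\omega}\right|}{10} + \frac{\pi}{4} \right)}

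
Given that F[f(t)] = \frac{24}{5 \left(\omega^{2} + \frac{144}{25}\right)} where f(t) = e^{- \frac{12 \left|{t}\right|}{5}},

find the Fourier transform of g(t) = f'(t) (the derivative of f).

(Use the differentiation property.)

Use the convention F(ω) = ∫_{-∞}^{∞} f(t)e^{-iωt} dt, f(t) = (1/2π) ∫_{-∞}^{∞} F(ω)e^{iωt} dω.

F[g](ω) = \frac{120 i \omega}{25 \omega^{2} + 144}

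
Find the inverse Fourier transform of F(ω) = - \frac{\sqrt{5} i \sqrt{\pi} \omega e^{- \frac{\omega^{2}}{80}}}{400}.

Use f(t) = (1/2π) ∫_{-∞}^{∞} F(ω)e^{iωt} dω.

f(t) = t e^{- 20 t^{2}}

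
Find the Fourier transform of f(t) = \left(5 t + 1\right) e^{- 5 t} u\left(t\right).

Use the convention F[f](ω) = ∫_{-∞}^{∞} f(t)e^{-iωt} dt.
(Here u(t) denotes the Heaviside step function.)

F(ω) = \frac{- i \omega - 10}{\omega^{2} - 10 i \omega - 25}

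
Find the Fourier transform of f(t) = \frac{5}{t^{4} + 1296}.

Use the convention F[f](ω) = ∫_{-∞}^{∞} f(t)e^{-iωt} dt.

F(ω) = \frac{5 \pi e^{- 3 \sqrt{2} \left|{\omega}\right|} \sin{\left(3 \sqrt{2} \left|{\omega}\right| + \frac{\pi}{4} \right)}}{216}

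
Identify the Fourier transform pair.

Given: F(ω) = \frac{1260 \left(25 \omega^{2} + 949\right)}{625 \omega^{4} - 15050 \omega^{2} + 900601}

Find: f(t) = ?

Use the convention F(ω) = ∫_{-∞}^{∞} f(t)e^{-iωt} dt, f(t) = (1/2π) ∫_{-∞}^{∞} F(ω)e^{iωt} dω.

f(t) = 7 e^{- \frac{18 \left|{t}\right|}{5}} \cos{\left(5 t \right)}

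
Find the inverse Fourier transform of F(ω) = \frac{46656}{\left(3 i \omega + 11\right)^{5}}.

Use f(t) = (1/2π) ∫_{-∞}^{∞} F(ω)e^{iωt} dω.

f(t) = 8 t^{4} e^{- \frac{11 t}{3}} u\left(t\right)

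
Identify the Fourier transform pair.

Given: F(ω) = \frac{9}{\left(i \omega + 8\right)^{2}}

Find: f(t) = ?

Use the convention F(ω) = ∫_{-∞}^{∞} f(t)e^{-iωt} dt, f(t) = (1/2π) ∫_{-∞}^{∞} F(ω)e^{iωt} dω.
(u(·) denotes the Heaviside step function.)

f(t) = 9 t e^{- 8 t} u\left(t\right)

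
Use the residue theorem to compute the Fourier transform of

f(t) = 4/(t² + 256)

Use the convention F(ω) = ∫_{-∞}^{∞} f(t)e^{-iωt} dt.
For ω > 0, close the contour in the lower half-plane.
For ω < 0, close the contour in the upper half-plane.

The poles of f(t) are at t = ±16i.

Let g(z) = f(z)e^{-iωz}; for large |z| the factor e^{-iωz} decays in the lower half-plane when ω > 0 and in the upper half-plane when ω < 0.

Case ω > 0 (lower half-plane, clockwise contour ⇒ F(ω) = -2πi·ΣRes):
  Res_{z = - 16 i} g(z) = \frac{i e^{- 16 \omega}}{8}
  F(ω) = -2πi·ΣRes = \frac{\pi e^{- 16 \omega}}{4}

Case ω < 0 (upper half-plane, counterclockwise contour ⇒ F(ω) = +2πi·ΣRes):
  Res_{z = 16 i} g(z) = - \frac{i e^{16 \omega}}{8}
  F(ω) = 2πi·ΣRes = \frac{\pi e^{16 \omega}}{4}

Both cases combine into a single formula in |ω|:

F(ω) = \frac{\pi e^{- 16 \left|{\omega}\right|}}{4}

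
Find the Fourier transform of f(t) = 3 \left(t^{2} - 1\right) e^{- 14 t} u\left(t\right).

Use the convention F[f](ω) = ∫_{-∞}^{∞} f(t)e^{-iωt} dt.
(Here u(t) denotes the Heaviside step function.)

F(ω) = \frac{3 \left(2 i \omega - \left(i \omega + 14\right)^{3} + 28\right)}{\left(i \omega + 14\right)^{4}}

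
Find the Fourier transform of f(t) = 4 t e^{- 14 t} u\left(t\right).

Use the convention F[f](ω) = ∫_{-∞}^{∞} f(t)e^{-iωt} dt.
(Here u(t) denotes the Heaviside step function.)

F(ω) = \frac{4}{\left(i \omega + 14\right)^{2}}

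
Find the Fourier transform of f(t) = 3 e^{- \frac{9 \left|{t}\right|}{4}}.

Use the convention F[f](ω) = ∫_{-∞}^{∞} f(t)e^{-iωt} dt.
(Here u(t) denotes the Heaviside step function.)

F(ω) = \frac{216}{16 \omega^{2} + 81}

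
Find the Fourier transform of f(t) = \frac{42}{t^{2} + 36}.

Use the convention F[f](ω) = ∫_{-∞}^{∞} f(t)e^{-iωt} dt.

F(ω) = 7 \pi e^{- 6 \left|{\omega}\right|}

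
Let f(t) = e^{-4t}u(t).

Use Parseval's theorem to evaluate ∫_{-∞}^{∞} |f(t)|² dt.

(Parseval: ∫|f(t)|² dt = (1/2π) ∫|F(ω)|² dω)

∫|f(t)|² dt = \frac{1}{8}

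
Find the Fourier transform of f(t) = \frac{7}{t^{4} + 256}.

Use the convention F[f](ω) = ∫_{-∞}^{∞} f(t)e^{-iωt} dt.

F(ω) = \frac{7 \pi e^{- 2 \sqrt{2} \left|{\omega}\right|} \sin{\left(2 \sqrt{2} \left|{\omega}\right| + \frac{\pi}{4} \right)}}{64}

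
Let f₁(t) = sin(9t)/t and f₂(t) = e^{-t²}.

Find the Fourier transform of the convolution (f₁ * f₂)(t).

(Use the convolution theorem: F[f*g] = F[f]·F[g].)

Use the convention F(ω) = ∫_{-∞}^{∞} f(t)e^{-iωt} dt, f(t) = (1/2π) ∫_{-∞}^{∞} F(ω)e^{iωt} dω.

F[f₁*f₂](ω) = \begin{cases} \pi^{\frac{3}{2}} e^{- \frac{\omega^{2}}{4}} & \text{for}\: \omega > -9 \wedge \omega < 9 \\0 & \text{otherwise} \end{cases}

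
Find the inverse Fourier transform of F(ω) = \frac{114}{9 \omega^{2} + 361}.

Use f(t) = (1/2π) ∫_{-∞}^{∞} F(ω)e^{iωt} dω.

f(t) = e^{- \frac{19 \left|{t}\right|}{3}}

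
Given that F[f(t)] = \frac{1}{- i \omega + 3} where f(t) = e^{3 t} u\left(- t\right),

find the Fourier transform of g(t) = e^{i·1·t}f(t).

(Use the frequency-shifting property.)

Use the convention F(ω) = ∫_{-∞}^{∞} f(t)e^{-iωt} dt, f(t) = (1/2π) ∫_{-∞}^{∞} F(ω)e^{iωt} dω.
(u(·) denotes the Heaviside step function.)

F[g](ω) = \frac{i}{\omega - 1 + 3 i}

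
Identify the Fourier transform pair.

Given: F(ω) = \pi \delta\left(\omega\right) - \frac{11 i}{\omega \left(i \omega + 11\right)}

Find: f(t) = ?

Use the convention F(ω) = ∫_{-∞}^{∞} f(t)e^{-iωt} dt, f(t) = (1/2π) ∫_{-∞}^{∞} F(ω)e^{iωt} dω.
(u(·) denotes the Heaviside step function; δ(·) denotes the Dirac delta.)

f(t) = \left(1 - e^{- 11 t}\right) u\left(t\right)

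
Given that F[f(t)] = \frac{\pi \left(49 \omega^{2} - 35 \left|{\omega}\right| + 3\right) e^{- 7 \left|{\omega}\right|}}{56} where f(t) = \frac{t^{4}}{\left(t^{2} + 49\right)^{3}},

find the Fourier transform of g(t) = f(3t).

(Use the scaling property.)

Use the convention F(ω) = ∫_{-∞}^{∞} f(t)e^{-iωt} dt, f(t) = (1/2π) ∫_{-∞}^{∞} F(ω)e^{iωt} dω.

F[g](ω) = \frac{\pi \left(49 \omega^{2} - 105 \left|{\omega}\right| + 27\right) e^{- \frac{7 \left|{\omega}\right|}{3}}}{1512}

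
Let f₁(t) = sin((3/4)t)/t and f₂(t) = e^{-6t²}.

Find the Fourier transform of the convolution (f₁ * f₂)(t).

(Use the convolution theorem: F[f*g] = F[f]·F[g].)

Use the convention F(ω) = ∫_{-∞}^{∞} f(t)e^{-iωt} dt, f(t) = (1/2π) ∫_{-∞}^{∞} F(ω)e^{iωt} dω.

F[f₁*f₂](ω) = \begin{cases} \frac{\sqrt{6} \pi^{\frac{3}{2}} e^{- \frac{\omega^{2}}{24}}}{6} & \text{for}\: \omega > - \frac{3}{4} \wedge \omega < \frac{3}{4} \\0 & \text{otherwise} \end{cases}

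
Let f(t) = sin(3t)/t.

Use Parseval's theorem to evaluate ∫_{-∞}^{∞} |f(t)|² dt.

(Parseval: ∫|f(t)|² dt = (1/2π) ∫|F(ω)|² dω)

∫|f(t)|² dt = 3 \pi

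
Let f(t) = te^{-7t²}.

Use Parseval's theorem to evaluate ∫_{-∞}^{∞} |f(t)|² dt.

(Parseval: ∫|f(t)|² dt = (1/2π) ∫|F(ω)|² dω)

∫|f(t)|² dt = \frac{\sqrt{14} \sqrt{\pi}}{392}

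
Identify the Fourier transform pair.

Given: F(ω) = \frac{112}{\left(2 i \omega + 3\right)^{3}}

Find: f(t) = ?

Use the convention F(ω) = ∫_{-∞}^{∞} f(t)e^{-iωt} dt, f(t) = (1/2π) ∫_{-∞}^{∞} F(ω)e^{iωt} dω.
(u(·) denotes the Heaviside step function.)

f(t) = 7 t^{2} e^{- \frac{3 t}{2}} u\left(t\right)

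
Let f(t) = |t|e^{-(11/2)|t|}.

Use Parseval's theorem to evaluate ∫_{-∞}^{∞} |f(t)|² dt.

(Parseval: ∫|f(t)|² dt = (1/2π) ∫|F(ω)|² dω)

∫|f(t)|² dt = \frac{4}{1331}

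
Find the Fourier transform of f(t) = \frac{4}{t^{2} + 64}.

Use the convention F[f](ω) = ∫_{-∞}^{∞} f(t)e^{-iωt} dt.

F(ω) = \frac{\pi e^{- 8 \left|{\omega}\right|}}{2}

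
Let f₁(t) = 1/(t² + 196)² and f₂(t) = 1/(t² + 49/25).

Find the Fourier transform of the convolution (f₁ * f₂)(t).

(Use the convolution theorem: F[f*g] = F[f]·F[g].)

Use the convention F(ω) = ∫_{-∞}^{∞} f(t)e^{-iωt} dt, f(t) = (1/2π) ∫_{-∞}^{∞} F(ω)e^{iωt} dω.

F[f₁*f₂](ω) = \frac{5 \pi^{2} \left(14 \left|{\omega}\right| + 1\right) e^{- \frac{77 \left|{\omega}\right|}{5}}}{38416}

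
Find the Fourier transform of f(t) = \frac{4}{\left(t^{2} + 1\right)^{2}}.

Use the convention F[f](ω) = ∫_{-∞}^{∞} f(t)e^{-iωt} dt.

F(ω) = 2 \pi \left(\left|{\omega}\right| + 1\right) e^{- \left|{\omega}\right|}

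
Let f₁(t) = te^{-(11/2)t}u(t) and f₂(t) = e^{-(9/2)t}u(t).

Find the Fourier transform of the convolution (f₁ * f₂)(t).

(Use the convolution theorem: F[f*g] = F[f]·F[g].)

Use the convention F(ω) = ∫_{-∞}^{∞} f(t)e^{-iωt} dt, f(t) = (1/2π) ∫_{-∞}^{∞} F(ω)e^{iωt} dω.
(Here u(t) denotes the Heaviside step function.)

F[f₁*f₂](ω) = \frac{8}{\left(2 i \omega + 9\right) \left(2 i \omega + 11\right)^{2}}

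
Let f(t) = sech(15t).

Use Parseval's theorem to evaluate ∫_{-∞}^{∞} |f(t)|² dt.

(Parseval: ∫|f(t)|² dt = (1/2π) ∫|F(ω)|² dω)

∫|f(t)|² dt = \frac{2}{15}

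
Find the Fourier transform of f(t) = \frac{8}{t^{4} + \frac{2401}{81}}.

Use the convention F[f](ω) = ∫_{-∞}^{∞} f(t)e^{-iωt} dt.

F(ω) = \frac{216 \pi e^{- \frac{7 \sqrt{2} \left|{\omega}\right|}{6}} \sin{\left(\frac{7 \sqrt{2} \left|{\omega}\right|}{6} + \frac{\pi}{4} \right)}}{343}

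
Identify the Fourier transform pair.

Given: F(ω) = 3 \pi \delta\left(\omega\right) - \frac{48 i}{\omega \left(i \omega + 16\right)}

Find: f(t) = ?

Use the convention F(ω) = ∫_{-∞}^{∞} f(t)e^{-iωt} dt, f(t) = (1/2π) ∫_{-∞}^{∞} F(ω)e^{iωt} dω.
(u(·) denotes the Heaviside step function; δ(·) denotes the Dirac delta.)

f(t) = 3 \left(1 - e^{- 16 t}\right) u\left(t\right)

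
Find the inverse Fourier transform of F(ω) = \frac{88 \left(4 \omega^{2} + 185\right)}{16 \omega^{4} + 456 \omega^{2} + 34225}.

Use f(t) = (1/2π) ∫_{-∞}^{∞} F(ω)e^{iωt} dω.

f(t) = 2 e^{- \frac{11 \left|{t}\right|}{2}} \cos{\left(4 \left|{t}\right| \right)}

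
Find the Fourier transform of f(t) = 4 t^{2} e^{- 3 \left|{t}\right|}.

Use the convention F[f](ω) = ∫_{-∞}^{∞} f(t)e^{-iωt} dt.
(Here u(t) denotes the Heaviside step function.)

F(ω) = \frac{144 \left(3 - \omega^{2}\right)}{\left(\omega^{2} + 9\right)^{3}}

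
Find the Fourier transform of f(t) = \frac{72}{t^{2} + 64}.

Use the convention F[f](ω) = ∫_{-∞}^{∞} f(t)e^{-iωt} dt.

F(ω) = 9 \pi e^{- 8 \left|{\omega}\right|}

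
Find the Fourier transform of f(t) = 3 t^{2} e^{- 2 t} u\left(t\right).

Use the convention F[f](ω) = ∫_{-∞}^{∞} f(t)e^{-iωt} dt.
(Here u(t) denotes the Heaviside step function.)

F(ω) = \frac{6}{\left(i \omega + 2\right)^{3}}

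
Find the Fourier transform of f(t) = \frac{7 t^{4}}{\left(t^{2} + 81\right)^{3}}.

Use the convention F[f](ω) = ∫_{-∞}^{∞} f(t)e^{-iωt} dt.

F(ω) = \frac{7 \pi \left(27 \omega^{2} - 15 \left|{\omega}\right| + 1\right) e^{- 9 \left|{\omega}\right|}}{24}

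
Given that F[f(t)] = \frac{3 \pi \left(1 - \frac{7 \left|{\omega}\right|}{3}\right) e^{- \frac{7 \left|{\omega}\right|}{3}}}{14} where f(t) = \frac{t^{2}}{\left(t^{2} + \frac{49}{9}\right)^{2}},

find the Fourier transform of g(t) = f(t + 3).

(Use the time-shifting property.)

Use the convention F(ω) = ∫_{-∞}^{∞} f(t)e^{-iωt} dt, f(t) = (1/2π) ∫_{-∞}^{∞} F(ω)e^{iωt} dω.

F[g](ω) = - \frac{\pi \left(7 \left|{\omega}\right| - 3\right) e^{3 i \omega - \frac{7 \left|{\omega}\right|}{3}}}{14}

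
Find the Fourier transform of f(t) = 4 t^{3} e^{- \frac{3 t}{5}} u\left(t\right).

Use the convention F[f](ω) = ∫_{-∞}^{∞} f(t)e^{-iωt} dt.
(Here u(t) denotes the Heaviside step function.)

F(ω) = \frac{15000}{\left(5 i \omega + 3\right)^{4}}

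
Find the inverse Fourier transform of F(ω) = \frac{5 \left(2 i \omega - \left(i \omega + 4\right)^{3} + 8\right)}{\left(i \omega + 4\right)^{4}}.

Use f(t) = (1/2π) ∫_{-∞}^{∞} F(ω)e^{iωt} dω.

f(t) = 5 \left(t^{2} - 1\right) e^{- 4 t} u\left(t\right)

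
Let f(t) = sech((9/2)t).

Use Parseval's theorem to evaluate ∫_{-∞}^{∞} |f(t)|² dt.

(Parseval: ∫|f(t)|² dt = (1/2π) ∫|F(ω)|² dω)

∫|f(t)|² dt = \frac{4}{9}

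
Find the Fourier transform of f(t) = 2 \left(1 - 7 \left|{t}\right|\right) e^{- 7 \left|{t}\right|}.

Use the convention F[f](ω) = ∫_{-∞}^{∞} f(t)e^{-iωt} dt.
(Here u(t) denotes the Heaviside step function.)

F(ω) = \frac{56 \omega^{2}}{\left(\omega^{2} + 49\right)^{2}}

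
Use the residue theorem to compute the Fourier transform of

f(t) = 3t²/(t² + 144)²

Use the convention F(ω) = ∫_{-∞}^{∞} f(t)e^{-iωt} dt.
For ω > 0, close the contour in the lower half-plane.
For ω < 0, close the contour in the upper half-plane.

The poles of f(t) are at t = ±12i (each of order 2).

Let g(z) = f(z)e^{-iωz}; for large |z| the factor e^{-iωz} decays in the lower half-plane when ω > 0 and in the upper half-plane when ω < 0.

Case ω > 0 (lower half-plane, clockwise contour ⇒ F(ω) = -2πi·ΣRes):
  Res_{z = - 12 i} g(z) = \frac{i \left(1 - 12 \omega\right) e^{- 12 \omega}}{16} (pole of order 2)
  F(ω) = -2πi·ΣRes = \frac{\pi \left(1 - 12 \omega\right) e^{- 12 \omega}}{8}

Case ω < 0 (upper half-plane, counterclockwise contour ⇒ F(ω) = +2πi·ΣRes):
  Res_{z = 12 i} g(z) = \frac{i \left(- 12 \omega - 1\right) e^{12 \omega}}{16} (pole of order 2)
  F(ω) = 2πi·ΣRes = \frac{\pi \left(12 \omega + 1\right) e^{12 \omega}}{8}

Both cases combine into a single formula in |ω|:

F(ω) = \frac{\pi \left(1 - 12 \left|{\omega}\right|\right) e^{- 12 \left|{\omega}\right|}}{8}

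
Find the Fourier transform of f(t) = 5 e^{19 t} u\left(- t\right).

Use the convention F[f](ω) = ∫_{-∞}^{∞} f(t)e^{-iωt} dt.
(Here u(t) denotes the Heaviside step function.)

F(ω) = - \frac{5}{i \omega - 19}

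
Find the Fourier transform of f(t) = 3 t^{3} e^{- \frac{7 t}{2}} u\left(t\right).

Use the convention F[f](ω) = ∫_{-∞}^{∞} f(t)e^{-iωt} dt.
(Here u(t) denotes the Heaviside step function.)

F(ω) = \frac{288}{\left(2 i \omega + 7\right)^{4}}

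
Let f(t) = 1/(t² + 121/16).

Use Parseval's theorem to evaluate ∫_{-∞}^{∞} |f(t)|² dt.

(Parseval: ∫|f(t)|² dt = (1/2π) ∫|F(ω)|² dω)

∫|f(t)|² dt = \frac{32 \pi}{1331}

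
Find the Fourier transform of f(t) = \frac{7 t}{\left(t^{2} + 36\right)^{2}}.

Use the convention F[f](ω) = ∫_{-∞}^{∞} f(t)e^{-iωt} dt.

F(ω) = - \frac{7 i \pi \omega e^{- 6 \left|{\omega}\right|}}{12}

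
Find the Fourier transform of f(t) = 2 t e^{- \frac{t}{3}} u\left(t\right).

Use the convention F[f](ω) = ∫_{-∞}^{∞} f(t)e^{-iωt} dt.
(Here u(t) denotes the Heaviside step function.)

F(ω) = \frac{18}{\left(3 i \omega + 1\right)^{2}}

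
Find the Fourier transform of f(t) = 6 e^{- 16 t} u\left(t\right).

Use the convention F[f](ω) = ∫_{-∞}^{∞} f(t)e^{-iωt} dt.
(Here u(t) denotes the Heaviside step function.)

F(ω) = \frac{6}{i \omega + 16}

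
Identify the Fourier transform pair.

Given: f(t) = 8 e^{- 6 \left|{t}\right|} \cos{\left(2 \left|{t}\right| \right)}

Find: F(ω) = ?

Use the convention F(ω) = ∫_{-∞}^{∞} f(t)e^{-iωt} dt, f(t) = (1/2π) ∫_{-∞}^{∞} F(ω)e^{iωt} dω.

F(ω) = \frac{96 \left(\omega^{2} + 40\right)}{\omega^{4} + 64 \omega^{2} + 1600}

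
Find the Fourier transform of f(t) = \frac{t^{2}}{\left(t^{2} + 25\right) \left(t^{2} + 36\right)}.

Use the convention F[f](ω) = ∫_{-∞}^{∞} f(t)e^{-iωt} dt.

F(ω) = \frac{\pi \left(6 - 5 e^{\left|{\omega}\right|}\right) e^{- 6 \left|{\omega}\right|}}{11}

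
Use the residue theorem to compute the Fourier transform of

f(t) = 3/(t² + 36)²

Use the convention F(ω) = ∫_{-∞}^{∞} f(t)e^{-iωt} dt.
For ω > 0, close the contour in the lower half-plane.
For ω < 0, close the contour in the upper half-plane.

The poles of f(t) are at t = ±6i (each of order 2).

Let g(z) = f(z)e^{-iωz}; for large |z| the factor e^{-iωz} decays in the lower half-plane when ω > 0 and in the upper half-plane when ω < 0.

Case ω > 0 (lower half-plane, clockwise contour ⇒ F(ω) = -2πi·ΣRes):
  Res_{z = - 6 i} g(z) = \frac{i \left(6 \omega + 1\right) e^{- 6 \omega}}{288} (pole of order 2)
  F(ω) = -2πi·ΣRes = \frac{\pi \left(6 \omega + 1\right) e^{- 6 \omega}}{144}

Case ω < 0 (upper half-plane, counterclockwise contour ⇒ F(ω) = +2πi·ΣRes):
  Res_{z = 6 i} g(z) = \frac{i \left(6 \omega - 1\right) e^{6 \omega}}{288} (pole of order 2)
  F(ω) = 2πi·ΣRes = \frac{\pi \left(1 - 6 \omega\right) e^{6 \omega}}{144}

Both cases combine into a single formula in |ω|:

F(ω) = \frac{\pi \left(6 \left|{\omega}\right| + 1\right) e^{- 6 \left|{\omega}\right|}}{144}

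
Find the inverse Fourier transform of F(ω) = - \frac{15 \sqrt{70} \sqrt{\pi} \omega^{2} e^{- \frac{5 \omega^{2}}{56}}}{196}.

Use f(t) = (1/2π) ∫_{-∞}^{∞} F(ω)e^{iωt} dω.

f(t) = 3 \left(\frac{56 t^{2}}{5} - 2\right) e^{- \frac{14 t^{2}}{5}}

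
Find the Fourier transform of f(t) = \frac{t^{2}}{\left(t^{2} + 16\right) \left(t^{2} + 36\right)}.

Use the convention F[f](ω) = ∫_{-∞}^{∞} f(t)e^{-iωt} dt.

F(ω) = \frac{\pi \left(3 - 2 e^{2 \left|{\omega}\right|}\right) e^{- 6 \left|{\omega}\right|}}{10}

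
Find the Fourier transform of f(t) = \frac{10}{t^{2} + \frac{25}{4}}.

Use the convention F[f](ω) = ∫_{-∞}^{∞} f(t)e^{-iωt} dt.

F(ω) = 4 \pi e^{- \frac{5 \left|{\omega}\right|}{2}}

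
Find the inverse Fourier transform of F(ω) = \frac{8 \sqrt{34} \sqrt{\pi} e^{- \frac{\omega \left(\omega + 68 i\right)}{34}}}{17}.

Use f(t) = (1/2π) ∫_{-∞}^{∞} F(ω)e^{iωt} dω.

f(t) = 8 e^{- \frac{17 \left(t - 2\right)^{2}}{2}}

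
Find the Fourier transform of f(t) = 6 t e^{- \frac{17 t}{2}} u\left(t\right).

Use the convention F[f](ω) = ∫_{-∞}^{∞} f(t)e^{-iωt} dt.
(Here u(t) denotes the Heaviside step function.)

F(ω) = \frac{24}{\left(2 i \omega + 17\right)^{2}}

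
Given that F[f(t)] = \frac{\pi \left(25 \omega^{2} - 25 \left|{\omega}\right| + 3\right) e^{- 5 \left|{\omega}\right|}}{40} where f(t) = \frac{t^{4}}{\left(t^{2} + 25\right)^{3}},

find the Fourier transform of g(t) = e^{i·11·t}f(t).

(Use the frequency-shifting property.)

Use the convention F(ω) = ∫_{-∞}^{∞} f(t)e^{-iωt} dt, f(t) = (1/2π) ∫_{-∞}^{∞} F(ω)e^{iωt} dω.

F[g](ω) = \frac{\pi \left(25 \left(\omega - 11\right)^{2} - 25 \left|{\omega - 11}\right| + 3\right) e^{- 5 \left|{\omega - 11}\right|}}{40}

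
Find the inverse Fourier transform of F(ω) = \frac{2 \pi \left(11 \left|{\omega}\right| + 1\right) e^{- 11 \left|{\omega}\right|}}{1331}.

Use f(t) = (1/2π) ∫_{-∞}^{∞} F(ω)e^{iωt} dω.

f(t) = \frac{4}{\left(t^{2} + 121\right)^{2}}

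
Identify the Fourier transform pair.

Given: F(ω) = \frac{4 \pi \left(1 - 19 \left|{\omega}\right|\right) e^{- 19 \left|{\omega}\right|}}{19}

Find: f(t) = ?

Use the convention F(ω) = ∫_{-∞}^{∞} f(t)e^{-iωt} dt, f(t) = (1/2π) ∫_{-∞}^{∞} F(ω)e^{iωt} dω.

f(t) = \frac{8 t^{2}}{\left(t^{2} + 361\right)^{2}}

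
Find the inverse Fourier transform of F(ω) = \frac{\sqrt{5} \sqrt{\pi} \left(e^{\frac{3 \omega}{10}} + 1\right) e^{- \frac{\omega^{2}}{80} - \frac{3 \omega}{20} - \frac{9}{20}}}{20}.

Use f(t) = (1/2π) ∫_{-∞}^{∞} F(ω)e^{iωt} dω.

f(t) = e^{- 20 t^{2}} \cos{\left(6 t \right)}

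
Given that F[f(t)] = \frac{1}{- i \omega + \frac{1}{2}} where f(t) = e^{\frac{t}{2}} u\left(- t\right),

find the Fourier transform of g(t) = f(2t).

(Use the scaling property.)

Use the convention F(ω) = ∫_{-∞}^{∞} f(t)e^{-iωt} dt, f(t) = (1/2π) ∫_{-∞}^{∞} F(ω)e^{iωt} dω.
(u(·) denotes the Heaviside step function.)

F[g](ω) = \frac{i}{\omega + i}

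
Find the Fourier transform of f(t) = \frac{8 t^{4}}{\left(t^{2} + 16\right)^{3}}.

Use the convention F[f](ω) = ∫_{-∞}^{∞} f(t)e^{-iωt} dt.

F(ω) = \frac{\pi \left(16 \omega^{2} - 20 \left|{\omega}\right| + 3\right) e^{- 4 \left|{\omega}\right|}}{4}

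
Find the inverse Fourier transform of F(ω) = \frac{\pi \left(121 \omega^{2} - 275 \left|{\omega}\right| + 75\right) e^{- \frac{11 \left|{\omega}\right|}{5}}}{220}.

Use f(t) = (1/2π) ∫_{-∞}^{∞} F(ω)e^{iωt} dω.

f(t) = \frac{2 t^{4}}{\left(t^{2} + \frac{121}{25}\right)^{3}}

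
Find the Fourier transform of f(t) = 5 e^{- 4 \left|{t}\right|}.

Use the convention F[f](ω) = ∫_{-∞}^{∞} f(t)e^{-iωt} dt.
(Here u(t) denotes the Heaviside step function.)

F(ω) = \frac{40}{\omega^{2} + 16}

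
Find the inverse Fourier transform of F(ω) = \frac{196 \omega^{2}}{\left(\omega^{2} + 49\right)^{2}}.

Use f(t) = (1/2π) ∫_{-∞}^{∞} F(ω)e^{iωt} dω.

f(t) = 7 \left(1 - 7 \left|{t}\right|\right) e^{- 7 \left|{t}\right|}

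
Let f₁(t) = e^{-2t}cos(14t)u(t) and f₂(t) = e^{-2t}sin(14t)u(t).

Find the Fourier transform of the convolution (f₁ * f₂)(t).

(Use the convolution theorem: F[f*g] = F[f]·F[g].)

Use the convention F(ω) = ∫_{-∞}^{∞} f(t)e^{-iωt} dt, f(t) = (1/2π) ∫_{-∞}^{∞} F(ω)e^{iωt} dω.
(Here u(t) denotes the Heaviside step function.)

F[f₁*f₂](ω) = \frac{14 \left(i \omega + 2\right)}{\left(\left(i \omega + 2\right)^{2} + 196\right)^{2}}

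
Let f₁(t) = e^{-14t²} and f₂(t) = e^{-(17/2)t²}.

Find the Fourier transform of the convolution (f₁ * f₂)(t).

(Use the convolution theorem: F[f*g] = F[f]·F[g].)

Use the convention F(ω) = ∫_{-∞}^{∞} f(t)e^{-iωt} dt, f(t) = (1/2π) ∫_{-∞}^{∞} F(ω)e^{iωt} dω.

F[f₁*f₂](ω) = \frac{\sqrt{119} \pi e^{- \frac{45 \omega^{2}}{952}}}{119}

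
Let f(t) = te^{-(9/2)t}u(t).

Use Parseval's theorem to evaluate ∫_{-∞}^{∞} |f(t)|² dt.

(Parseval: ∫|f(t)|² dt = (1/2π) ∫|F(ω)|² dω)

∫|f(t)|² dt = \frac{2}{729}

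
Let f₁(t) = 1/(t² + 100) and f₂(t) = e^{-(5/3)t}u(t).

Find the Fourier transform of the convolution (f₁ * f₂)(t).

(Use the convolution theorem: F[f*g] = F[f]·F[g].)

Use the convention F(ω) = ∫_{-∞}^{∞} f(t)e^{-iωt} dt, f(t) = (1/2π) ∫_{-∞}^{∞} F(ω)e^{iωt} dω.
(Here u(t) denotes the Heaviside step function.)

F[f₁*f₂](ω) = \frac{3 \pi e^{- 10 \left|{\omega}\right|}}{10 \left(3 i \omega + 5\right)}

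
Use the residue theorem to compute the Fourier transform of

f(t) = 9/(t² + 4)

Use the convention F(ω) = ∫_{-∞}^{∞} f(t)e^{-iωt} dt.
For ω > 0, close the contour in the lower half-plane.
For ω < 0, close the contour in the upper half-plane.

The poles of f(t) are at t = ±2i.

Let g(z) = f(z)e^{-iωz}; for large |z| the factor e^{-iωz} decays in the lower half-plane when ω > 0 and in the upper half-plane when ω < 0.

Case ω > 0 (lower half-plane, clockwise contour ⇒ F(ω) = -2πi·ΣRes):
  Res_{z = - 2 i} g(z) = \frac{9 i e^{- 2 \omega}}{4}
  F(ω) = -2πi·ΣRes = \frac{9 \pi e^{- 2 \omega}}{2}

Case ω < 0 (upper half-plane, counterclockwise contour ⇒ F(ω) = +2πi·ΣRes):
  Res_{z = 2 i} g(z) = - \frac{9 i e^{2 \omega}}{4}
  F(ω) = 2πi·ΣRes = \frac{9 \pi e^{2 \omega}}{2}

Both cases combine into a single formula in |ω|:

F(ω) = \frac{9 \pi e^{- 2 \left|{\omega}\right|}}{2}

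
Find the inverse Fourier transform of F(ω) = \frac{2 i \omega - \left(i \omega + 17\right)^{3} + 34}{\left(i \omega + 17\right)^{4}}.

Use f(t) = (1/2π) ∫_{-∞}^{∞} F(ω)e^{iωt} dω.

f(t) = \left(t^{2} - 1\right) e^{- 17 t} u\left(t\right)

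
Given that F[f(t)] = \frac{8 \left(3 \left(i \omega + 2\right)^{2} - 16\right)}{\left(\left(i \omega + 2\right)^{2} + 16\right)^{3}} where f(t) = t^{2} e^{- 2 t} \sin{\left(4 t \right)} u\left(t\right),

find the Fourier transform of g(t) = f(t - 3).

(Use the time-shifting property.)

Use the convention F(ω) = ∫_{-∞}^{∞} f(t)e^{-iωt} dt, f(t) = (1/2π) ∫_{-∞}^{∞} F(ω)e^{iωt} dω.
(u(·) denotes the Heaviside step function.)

F[g](ω) = \frac{8 \left(3 \left(i \omega + 2\right)^{2} - 16\right) e^{- 3 i \omega}}{\left(\left(i \omega + 2\right)^{2} + 16\right)^{3}}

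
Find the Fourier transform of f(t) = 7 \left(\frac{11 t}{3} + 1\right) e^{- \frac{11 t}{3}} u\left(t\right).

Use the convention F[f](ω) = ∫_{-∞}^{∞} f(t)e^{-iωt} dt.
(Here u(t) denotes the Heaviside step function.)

F(ω) = \frac{21 \left(- 3 i \omega - 22\right)}{9 \omega^{2} - 66 i \omega - 121}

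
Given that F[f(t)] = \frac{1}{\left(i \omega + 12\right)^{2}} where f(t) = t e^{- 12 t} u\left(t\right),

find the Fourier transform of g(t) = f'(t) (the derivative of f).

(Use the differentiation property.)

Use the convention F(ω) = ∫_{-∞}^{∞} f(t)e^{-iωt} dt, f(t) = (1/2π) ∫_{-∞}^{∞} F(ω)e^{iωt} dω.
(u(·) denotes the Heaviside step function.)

F[g](ω) = \frac{i \omega}{\left(i \omega + 12\right)^{2}}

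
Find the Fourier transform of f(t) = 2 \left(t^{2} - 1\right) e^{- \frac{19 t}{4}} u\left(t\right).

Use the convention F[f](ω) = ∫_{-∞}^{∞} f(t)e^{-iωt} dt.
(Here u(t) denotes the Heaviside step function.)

F(ω) = \frac{8 \left(128 i \omega - \left(4 i \omega + 19\right)^{3} + 608\right)}{\left(4 i \omega + 19\right)^{4}}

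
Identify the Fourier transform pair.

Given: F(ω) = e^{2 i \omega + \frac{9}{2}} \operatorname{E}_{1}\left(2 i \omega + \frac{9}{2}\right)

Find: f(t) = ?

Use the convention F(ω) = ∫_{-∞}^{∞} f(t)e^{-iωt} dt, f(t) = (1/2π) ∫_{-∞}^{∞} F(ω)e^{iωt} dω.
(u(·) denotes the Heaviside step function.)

f(t) = \frac{e^{- \frac{9 t}{4}} u\left(t\right)}{t + 2}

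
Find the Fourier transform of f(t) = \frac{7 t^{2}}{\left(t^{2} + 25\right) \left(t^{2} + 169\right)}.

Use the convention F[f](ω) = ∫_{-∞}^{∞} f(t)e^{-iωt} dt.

F(ω) = \frac{7 \pi \left(13 - 5 e^{8 \left|{\omega}\right|}\right) e^{- 13 \left|{\omega}\right|}}{144}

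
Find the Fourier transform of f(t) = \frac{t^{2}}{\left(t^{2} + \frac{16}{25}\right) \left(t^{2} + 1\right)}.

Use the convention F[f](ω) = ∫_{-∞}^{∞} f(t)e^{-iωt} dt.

F(ω) = \frac{25 \pi e^{- \left|{\omega}\right|}}{9} - \frac{20 \pi e^{- \frac{4 \left|{\omega}\right|}{5}}}{9}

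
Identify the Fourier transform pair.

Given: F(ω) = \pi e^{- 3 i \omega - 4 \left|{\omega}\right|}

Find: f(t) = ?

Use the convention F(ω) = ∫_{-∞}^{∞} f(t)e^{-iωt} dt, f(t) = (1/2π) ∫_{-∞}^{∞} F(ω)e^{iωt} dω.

f(t) = \frac{4}{\left(t - 3\right)^{2} + 16}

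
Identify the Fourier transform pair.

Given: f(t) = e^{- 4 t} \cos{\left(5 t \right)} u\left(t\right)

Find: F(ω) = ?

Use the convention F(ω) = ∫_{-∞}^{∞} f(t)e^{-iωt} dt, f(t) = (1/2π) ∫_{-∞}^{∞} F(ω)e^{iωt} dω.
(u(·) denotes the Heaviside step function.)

F(ω) = \frac{i \omega + 4}{\left(i \omega + 4\right)^{2} + 25}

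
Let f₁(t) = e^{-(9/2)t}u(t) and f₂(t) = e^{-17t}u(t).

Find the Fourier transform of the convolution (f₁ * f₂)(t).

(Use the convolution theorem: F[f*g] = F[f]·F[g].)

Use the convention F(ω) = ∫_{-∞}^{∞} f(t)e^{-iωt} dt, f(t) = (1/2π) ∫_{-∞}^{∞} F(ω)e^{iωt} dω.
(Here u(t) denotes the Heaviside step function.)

F[f₁*f₂](ω) = \frac{2}{\left(i \omega + 17\right) \left(2 i \omega + 9\right)}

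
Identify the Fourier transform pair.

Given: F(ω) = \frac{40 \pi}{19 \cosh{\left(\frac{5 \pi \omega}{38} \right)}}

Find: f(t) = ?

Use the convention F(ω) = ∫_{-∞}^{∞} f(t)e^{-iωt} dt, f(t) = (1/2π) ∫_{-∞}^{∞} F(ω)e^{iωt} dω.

f(t) = \frac{8}{\cosh{\left(\frac{19 t}{5} \right)}}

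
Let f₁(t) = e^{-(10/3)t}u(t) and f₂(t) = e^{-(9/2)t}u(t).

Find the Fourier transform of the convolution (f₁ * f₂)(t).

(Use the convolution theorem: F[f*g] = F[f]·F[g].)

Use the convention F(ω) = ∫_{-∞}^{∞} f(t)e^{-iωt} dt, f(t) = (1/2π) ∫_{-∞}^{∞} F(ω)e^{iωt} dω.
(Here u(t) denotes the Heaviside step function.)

F[f₁*f₂](ω) = \frac{6}{- 6 \omega^{2} + 47 i \omega + 90}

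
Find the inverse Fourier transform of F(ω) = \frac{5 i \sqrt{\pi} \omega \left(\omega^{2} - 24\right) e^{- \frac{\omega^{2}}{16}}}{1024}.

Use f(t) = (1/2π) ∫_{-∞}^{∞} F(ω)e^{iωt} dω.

f(t) = 5 t^{3} e^{- 4 t^{2}}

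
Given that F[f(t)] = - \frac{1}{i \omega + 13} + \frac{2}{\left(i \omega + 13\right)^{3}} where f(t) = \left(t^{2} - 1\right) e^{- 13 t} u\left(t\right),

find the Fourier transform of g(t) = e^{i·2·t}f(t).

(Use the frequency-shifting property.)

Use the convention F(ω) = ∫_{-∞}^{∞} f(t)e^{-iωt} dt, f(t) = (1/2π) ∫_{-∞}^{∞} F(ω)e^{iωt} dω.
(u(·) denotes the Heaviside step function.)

F[g](ω) = \frac{2 i \left(\omega - 2\right) - \left(i \left(\omega - 2\right) + 13\right)^{3} + 26}{\left(i \left(\omega - 2\right) + 13\right)^{4}}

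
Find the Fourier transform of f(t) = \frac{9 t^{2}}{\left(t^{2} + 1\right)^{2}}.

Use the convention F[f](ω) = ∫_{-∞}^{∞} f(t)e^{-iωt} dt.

F(ω) = \frac{9 \pi \left(1 - \left|{\omega}\right|\right) e^{- \left|{\omega}\right|}}{2}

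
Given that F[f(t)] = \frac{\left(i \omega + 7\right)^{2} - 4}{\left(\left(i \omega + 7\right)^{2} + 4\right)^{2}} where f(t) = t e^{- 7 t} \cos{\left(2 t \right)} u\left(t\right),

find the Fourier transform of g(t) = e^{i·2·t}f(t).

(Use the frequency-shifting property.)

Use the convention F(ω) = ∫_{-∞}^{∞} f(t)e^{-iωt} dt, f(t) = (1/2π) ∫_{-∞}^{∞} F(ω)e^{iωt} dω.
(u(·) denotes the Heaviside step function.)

F[g](ω) = \frac{\left(i \left(\omega - 2\right) + 7\right)^{2} - 4}{\left(\left(i \left(\omega - 2\right) + 7\right)^{2} + 4\right)^{2}}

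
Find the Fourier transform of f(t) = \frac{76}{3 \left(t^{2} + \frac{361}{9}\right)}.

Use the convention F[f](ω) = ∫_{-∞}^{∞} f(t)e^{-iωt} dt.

F(ω) = 4 \pi e^{- \frac{19 \left|{\omega}\right|}{3}}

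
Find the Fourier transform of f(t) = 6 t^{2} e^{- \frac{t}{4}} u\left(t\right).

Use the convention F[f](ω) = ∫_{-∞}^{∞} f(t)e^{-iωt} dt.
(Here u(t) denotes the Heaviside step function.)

F(ω) = \frac{768}{\left(4 i \omega + 1\right)^{3}}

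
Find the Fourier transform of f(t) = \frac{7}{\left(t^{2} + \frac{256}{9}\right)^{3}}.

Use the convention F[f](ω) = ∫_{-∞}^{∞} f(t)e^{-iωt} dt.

F(ω) = \frac{189 \pi \left(256 \omega^{2} + 144 \left|{\omega}\right| + 27\right) e^{- \frac{16 \left|{\omega}\right|}{3}}}{8388608}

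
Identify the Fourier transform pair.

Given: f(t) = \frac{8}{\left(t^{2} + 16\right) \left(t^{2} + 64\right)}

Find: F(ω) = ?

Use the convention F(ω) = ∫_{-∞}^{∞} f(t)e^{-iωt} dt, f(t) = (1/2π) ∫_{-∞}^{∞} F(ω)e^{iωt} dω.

F(ω) = \frac{\pi \left(2 e^{4 \left|{\omega}\right|} - 1\right) e^{- 8 \left|{\omega}\right|}}{48}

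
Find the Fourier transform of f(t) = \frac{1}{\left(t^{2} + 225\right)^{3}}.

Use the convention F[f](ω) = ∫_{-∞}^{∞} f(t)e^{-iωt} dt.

F(ω) = \frac{\pi \left(75 \omega^{2} + 15 \left|{\omega}\right| + 1\right) e^{- 15 \left|{\omega}\right|}}{2025000}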